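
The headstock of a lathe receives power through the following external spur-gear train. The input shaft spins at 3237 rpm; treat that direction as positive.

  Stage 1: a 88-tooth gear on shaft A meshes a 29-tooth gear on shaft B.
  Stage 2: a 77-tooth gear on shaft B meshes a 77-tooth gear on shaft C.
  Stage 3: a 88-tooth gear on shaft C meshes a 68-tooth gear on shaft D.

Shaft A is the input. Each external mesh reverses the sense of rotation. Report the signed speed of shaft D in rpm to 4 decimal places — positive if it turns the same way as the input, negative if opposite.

-12711.6268 rpm (opposite to input, |ω| = 12711.6268 rpm)

Stage 1 [88T→29T]: ω = 3237.0000×88/29 = 9822.6207 rpm, dir flips to −; running = −9822.6207
Stage 2 [77T→77T]: ω = 9822.6207×77/77 = 9822.6207 rpm, dir flips to +; running = +9822.6207
Stage 3 [88T→68T]: ω = 9822.6207×88/68 = 12711.6268 rpm, dir flips to −; running = −12711.6268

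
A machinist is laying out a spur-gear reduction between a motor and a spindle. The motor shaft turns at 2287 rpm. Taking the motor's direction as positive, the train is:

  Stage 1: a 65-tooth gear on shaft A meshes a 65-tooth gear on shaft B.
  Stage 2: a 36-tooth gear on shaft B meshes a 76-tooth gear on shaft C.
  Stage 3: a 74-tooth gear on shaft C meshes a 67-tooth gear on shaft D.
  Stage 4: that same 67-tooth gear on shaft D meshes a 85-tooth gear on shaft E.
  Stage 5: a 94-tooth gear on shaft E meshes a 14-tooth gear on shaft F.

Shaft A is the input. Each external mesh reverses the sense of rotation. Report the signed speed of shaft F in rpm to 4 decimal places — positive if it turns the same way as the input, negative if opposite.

-6332.3904 rpm (opposite to input, |ω| = 6332.3904 rpm)

Stage 1 [65T→65T]: ω = 2287.0000×65/65 = 2287.0000 rpm, dir flips to −; running = −2287.0000
Stage 2 [36T→76T]: ω = 2287.0000×36/76 = 1083.3158 rpm, dir flips to +; running = +1083.3158
Stage 3 [74T→67T]: ω = 1083.3158×74/67 = 1196.4980 rpm, dir flips to −; running = −1196.4980
Stage 4 [67T→85T]: ω = 1196.4980×67/85 = 943.1220 rpm, dir flips to +; running = +943.1220
Stage 5 [94T→14T]: ω = 943.1220×94/14 = 6332.3904 rpm, dir flips to −; running = −6332.3904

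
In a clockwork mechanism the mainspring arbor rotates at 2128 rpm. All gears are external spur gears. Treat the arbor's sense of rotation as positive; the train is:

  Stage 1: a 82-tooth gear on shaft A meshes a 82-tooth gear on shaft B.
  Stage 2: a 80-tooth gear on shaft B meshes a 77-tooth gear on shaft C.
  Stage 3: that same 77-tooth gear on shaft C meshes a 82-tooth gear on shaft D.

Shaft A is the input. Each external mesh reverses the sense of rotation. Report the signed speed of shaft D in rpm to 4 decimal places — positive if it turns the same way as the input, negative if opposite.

Stage 1 [82T→82T]: ω = 2128.0000×82/82 = 2128.0000 rpm, dir flips to −; running = −2128.0000
Stage 2 [80T→77T]: ω = 2128.0000×80/77 = 2210.9091 rpm, dir flips to +; running = +2210.9091
Stage 3 [77T→82T]: ω = 2210.9091×77/82 = 2076.0976 rpm, dir flips to −; running = −2076.0976

-2076.0976 rpm (opposite to input, |ω| = 2076.0976 rpm)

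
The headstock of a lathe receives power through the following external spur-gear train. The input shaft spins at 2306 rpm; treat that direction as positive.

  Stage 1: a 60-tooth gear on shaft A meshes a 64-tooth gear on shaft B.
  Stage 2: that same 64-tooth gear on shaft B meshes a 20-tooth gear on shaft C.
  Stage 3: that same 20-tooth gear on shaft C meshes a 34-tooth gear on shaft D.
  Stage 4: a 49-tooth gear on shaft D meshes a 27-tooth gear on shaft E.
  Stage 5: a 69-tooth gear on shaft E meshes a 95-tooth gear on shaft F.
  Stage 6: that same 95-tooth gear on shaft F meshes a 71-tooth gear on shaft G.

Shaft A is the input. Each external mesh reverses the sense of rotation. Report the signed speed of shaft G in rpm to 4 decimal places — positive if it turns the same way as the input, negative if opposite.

+7177.1941 rpm (same as input, |ω| = 7177.1941 rpm)

Stage 1 [60T→64T]: ω = 2306.0000×60/64 = 2161.8750 rpm, dir flips to −; running = −2161.8750
Stage 2 [64T→20T]: ω = 2161.8750×64/20 = 6918.0000 rpm, dir flips to +; running = +6918.0000
Stage 3 [20T→34T]: ω = 6918.0000×20/34 = 4069.4118 rpm, dir flips to −; running = −4069.4118
Stage 4 [49T→27T]: ω = 4069.4118×49/27 = 7385.2288 rpm, dir flips to +; running = +7385.2288
Stage 5 [69T→95T]: ω = 7385.2288×69/95 = 5364.0083 rpm, dir flips to −; running = −5364.0083
Stage 6 [95T→71T]: ω = 5364.0083×95/71 = 7177.1941 rpm, dir flips to +; running = +7177.1941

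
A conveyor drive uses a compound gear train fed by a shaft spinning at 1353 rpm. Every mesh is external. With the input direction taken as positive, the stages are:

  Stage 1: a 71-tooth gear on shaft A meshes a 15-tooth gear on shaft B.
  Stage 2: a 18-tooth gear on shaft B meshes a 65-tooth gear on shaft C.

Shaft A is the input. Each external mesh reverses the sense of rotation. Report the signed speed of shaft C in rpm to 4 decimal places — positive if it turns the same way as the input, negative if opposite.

Stage 1 [71T→15T]: ω = 1353.0000×71/15 = 6404.2000 rpm, dir flips to −; running = −6404.2000
Stage 2 [18T→65T]: ω = 6404.2000×18/65 = 1773.4708 rpm, dir flips to +; running = +1773.4708

+1773.4708 rpm (same as input, |ω| = 1773.4708 rpm)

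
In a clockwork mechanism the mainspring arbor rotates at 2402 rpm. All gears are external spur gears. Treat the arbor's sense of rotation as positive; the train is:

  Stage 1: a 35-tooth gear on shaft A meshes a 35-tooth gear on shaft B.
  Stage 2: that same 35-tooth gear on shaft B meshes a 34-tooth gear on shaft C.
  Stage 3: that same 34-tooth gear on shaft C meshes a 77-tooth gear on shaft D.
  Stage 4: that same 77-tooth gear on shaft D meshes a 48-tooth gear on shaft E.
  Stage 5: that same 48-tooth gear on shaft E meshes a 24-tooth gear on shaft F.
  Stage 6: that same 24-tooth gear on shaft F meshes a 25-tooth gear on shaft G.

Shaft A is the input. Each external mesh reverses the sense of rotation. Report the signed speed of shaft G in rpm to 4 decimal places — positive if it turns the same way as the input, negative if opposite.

Stage 1 [35T→35T]: ω = 2402.0000×35/35 = 2402.0000 rpm, dir flips to −; running = −2402.0000
Stage 2 [35T→34T]: ω = 2402.0000×35/34 = 2472.6471 rpm, dir flips to +; running = +2472.6471
Stage 3 [34T→77T]: ω = 2472.6471×34/77 = 1091.8182 rpm, dir flips to −; running = −1091.8182
Stage 4 [77T→48T]: ω = 1091.8182×77/48 = 1751.4583 rpm, dir flips to +; running = +1751.4583
Stage 5 [48T→24T]: ω = 1751.4583×48/24 = 3502.9167 rpm, dir flips to −; running = −3502.9167
Stage 6 [24T→25T]: ω = 3502.9167×24/25 = 3362.8000 rpm, dir flips to +; running = +3362.8000

+3362.8000 rpm (same as input, |ω| = 3362.8000 rpm)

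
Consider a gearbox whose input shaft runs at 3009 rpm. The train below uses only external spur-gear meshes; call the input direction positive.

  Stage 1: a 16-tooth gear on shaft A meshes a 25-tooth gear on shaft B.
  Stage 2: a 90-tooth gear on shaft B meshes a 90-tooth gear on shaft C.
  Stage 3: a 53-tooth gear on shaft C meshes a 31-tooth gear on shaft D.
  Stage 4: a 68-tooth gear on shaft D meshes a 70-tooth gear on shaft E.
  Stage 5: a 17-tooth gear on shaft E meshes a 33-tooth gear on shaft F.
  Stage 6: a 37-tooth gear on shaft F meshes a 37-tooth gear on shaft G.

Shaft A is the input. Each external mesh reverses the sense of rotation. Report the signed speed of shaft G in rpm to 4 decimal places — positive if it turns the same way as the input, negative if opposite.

Stage 1 [16T→25T]: ω = 3009.0000×16/25 = 1925.7600 rpm, dir flips to −; running = −1925.7600
Stage 2 [90T→90T]: ω = 1925.7600×90/90 = 1925.7600 rpm, dir flips to +; running = +1925.7600
Stage 3 [53T→31T]: ω = 1925.7600×53/31 = 3292.4284 rpm, dir flips to −; running = −3292.4284
Stage 4 [68T→70T]: ω = 3292.4284×68/70 = 3198.3590 rpm, dir flips to +; running = +3198.3590
Stage 5 [17T→33T]: ω = 3198.3590×17/33 = 1647.6395 rpm, dir flips to −; running = −1647.6395
Stage 6 [37T→37T]: ω = 1647.6395×37/37 = 1647.6395 rpm, dir flips to +; running = +1647.6395

+1647.6395 rpm (same as input, |ω| = 1647.6395 rpm)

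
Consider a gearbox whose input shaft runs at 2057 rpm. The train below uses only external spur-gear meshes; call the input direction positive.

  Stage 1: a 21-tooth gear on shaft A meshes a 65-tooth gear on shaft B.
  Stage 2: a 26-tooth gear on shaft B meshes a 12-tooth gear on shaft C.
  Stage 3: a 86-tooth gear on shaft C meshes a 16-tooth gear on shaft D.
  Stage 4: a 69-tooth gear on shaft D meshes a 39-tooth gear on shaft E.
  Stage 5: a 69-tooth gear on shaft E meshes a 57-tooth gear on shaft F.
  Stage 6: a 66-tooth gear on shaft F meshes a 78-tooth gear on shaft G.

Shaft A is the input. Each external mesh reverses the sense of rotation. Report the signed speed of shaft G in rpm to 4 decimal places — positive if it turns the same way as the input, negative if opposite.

Stage 1 [21T→65T]: ω = 2057.0000×21/65 = 664.5692 rpm, dir flips to −; running = −664.5692
Stage 2 [26T→12T]: ω = 664.5692×26/12 = 1439.9000 rpm, dir flips to +; running = +1439.9000
Stage 3 [86T→16T]: ω = 1439.9000×86/16 = 7739.4625 rpm, dir flips to −; running = −7739.4625
Stage 4 [69T→39T]: ω = 7739.4625×69/39 = 13692.8952 rpm, dir flips to +; running = +13692.8952
Stage 5 [69T→57T]: ω = 13692.8952×69/57 = 16575.6100 rpm, dir flips to −; running = −16575.6100
Stage 6 [66T→78T]: ω = 16575.6100×66/78 = 14025.5161 rpm, dir flips to +; running = +14025.5161

+14025.5161 rpm (same as input, |ω| = 14025.5161 rpm)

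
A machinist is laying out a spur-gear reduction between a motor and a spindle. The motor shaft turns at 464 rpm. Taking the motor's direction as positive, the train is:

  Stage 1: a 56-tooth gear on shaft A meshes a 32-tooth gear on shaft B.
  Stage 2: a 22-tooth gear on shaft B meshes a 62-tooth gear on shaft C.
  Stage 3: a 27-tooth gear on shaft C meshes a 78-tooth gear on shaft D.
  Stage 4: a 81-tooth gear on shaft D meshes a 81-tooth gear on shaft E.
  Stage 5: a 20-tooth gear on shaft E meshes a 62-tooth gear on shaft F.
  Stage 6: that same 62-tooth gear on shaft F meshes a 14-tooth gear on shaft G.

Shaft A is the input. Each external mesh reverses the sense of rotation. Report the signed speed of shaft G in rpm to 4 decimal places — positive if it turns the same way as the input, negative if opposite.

+142.4814 rpm (same as input, |ω| = 142.4814 rpm)

Stage 1 [56T→32T]: ω = 464.0000×56/32 = 812.0000 rpm, dir flips to −; running = −812.0000
Stage 2 [22T→62T]: ω = 812.0000×22/62 = 288.1290 rpm, dir flips to +; running = +288.1290
Stage 3 [27T→78T]: ω = 288.1290×27/78 = 99.7370 rpm, dir flips to −; running = −99.7370
Stage 4 [81T→81T]: ω = 99.7370×81/81 = 99.7370 rpm, dir flips to +; running = +99.7370
Stage 5 [20T→62T]: ω = 99.7370×20/62 = 32.1732 rpm, dir flips to −; running = −32.1732
Stage 6 [62T→14T]: ω = 32.1732×62/14 = 142.4814 rpm, dir flips to +; running = +142.4814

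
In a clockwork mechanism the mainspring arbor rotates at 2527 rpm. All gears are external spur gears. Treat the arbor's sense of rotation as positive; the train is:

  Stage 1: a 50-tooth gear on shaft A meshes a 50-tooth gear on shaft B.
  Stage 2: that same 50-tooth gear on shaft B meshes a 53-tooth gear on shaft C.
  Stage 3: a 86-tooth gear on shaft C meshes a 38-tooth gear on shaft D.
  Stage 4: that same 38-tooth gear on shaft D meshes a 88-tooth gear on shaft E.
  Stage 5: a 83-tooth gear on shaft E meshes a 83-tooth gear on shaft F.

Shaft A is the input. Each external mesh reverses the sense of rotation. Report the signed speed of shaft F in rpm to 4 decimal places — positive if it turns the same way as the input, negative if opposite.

Stage 1 [50T→50T]: ω = 2527.0000×50/50 = 2527.0000 rpm, dir flips to −; running = −2527.0000
Stage 2 [50T→53T]: ω = 2527.0000×50/53 = 2383.9623 rpm, dir flips to +; running = +2383.9623
Stage 3 [86T→38T]: ω = 2383.9623×86/38 = 5395.2830 rpm, dir flips to −; running = −5395.2830
Stage 4 [38T→88T]: ω = 5395.2830×38/88 = 2329.7813 rpm, dir flips to +; running = +2329.7813
Stage 5 [83T→83T]: ω = 2329.7813×83/83 = 2329.7813 rpm, dir flips to −; running = −2329.7813

-2329.7813 rpm (opposite to input, |ω| = 2329.7813 rpm)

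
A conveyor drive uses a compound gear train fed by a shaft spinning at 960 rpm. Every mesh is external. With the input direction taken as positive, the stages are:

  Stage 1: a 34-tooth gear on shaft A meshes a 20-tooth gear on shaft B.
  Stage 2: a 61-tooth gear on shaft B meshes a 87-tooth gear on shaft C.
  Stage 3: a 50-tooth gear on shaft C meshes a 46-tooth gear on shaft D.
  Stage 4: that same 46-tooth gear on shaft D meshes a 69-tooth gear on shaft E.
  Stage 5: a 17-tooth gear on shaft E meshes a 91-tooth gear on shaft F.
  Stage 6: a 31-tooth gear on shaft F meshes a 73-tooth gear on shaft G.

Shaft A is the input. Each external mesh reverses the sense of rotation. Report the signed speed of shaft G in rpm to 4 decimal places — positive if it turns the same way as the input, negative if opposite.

+65.7806 rpm (same as input, |ω| = 65.7806 rpm)

Stage 1 [34T→20T]: ω = 960.0000×34/20 = 1632.0000 rpm, dir flips to −; running = −1632.0000
Stage 2 [61T→87T]: ω = 1632.0000×61/87 = 1144.2759 rpm, dir flips to +; running = +1144.2759
Stage 3 [50T→46T]: ω = 1144.2759×50/46 = 1243.7781 rpm, dir flips to −; running = −1243.7781
Stage 4 [46T→69T]: ω = 1243.7781×46/69 = 829.1854 rpm, dir flips to +; running = +829.1854
Stage 5 [17T→91T]: ω = 829.1854×17/91 = 154.9028 rpm, dir flips to −; running = −154.9028
Stage 6 [31T→73T]: ω = 154.9028×31/73 = 65.7806 rpm, dir flips to +; running = +65.7806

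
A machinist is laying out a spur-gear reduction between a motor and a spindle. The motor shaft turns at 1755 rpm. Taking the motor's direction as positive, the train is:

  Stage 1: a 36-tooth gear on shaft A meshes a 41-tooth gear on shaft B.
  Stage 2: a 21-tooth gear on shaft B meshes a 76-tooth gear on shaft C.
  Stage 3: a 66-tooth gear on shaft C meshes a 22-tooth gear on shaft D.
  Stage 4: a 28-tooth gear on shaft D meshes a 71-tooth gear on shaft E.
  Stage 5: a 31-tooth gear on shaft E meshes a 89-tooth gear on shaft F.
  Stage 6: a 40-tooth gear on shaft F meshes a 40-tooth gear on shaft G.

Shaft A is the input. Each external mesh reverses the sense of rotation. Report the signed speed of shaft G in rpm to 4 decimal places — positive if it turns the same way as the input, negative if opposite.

Stage 1 [36T→41T]: ω = 1755.0000×36/41 = 1540.9756 rpm, dir flips to −; running = −1540.9756
Stage 2 [21T→76T]: ω = 1540.9756×21/76 = 425.7959 rpm, dir flips to +; running = +425.7959
Stage 3 [66T→22T]: ω = 425.7959×66/22 = 1277.3877 rpm, dir flips to −; running = −1277.3877
Stage 4 [28T→71T]: ω = 1277.3877×28/71 = 503.7585 rpm, dir flips to +; running = +503.7585
Stage 5 [31T→89T]: ω = 503.7585×31/89 = 175.4665 rpm, dir flips to −; running = −175.4665
Stage 6 [40T→40T]: ω = 175.4665×40/40 = 175.4665 rpm, dir flips to +; running = +175.4665

+175.4665 rpm (same as input, |ω| = 175.4665 rpm)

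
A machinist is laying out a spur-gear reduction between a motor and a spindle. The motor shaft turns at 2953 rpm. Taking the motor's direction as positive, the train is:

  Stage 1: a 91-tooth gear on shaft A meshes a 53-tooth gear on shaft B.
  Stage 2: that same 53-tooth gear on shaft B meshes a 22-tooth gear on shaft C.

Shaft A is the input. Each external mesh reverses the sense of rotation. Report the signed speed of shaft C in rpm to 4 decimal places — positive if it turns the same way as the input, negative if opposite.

Stage 1 [91T→53T]: ω = 2953.0000×91/53 = 5070.2453 rpm, dir flips to −; running = −5070.2453
Stage 2 [53T→22T]: ω = 5070.2453×53/22 = 12214.6818 rpm, dir flips to +; running = +12214.6818

+12214.6818 rpm (same as input, |ω| = 12214.6818 rpm)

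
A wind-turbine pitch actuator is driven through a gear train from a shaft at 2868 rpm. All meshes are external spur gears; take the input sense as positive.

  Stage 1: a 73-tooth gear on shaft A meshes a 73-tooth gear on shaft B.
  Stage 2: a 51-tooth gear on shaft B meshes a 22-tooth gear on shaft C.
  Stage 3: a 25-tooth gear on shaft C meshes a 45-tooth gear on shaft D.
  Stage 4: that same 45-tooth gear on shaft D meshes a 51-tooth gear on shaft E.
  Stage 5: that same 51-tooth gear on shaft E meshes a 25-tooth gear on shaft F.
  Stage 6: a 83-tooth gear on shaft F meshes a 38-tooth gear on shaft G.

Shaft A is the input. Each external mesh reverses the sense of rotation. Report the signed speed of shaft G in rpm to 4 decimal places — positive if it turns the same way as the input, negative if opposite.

Stage 1 [73T→73T]: ω = 2868.0000×73/73 = 2868.0000 rpm, dir flips to −; running = −2868.0000
Stage 2 [51T→22T]: ω = 2868.0000×51/22 = 6648.5455 rpm, dir flips to +; running = +6648.5455
Stage 3 [25T→45T]: ω = 6648.5455×25/45 = 3693.6364 rpm, dir flips to −; running = −3693.6364
Stage 4 [45T→51T]: ω = 3693.6364×45/51 = 3259.0909 rpm, dir flips to +; running = +3259.0909
Stage 5 [51T→25T]: ω = 3259.0909×51/25 = 6648.5455 rpm, dir flips to −; running = −6648.5455
Stage 6 [83T→38T]: ω = 6648.5455×83/38 = 14521.8230 rpm, dir flips to +; running = +14521.8230

+14521.8230 rpm (same as input, |ω| = 14521.8230 rpm)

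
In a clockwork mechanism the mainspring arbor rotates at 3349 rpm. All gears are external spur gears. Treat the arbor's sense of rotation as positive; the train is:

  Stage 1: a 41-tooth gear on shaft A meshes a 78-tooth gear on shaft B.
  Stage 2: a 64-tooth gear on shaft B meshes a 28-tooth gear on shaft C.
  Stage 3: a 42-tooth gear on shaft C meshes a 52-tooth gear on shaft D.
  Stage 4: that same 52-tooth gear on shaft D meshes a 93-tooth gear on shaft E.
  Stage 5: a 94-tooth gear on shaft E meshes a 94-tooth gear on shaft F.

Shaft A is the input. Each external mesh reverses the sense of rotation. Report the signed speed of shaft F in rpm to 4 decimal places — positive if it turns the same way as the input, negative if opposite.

-1817.1580 rpm (opposite to input, |ω| = 1817.1580 rpm)

Stage 1 [41T→78T]: ω = 3349.0000×41/78 = 1760.3718 rpm, dir flips to −; running = −1760.3718
Stage 2 [64T→28T]: ω = 1760.3718×64/28 = 4023.7070 rpm, dir flips to +; running = +4023.7070
Stage 3 [42T→52T]: ω = 4023.7070×42/52 = 3249.9172 rpm, dir flips to −; running = −3249.9172
Stage 4 [52T→93T]: ω = 3249.9172×52/93 = 1817.1580 rpm, dir flips to +; running = +1817.1580
Stage 5 [94T→94T]: ω = 1817.1580×94/94 = 1817.1580 rpm, dir flips to −; running = −1817.1580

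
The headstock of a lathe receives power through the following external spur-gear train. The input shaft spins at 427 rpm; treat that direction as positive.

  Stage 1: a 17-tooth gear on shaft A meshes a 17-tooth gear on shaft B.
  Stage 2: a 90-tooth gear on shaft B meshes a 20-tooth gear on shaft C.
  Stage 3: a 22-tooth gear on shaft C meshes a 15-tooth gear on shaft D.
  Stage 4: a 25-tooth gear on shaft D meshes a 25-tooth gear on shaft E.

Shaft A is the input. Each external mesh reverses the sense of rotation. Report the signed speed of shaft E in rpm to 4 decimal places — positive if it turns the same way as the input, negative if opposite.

+2818.2000 rpm (same as input, |ω| = 2818.2000 rpm)

Stage 1 [17T→17T]: ω = 427.0000×17/17 = 427.0000 rpm, dir flips to −; running = −427.0000
Stage 2 [90T→20T]: ω = 427.0000×90/20 = 1921.5000 rpm, dir flips to +; running = +1921.5000
Stage 3 [22T→15T]: ω = 1921.5000×22/15 = 2818.2000 rpm, dir flips to −; running = −2818.2000
Stage 4 [25T→25T]: ω = 2818.2000×25/25 = 2818.2000 rpm, dir flips to +; running = +2818.2000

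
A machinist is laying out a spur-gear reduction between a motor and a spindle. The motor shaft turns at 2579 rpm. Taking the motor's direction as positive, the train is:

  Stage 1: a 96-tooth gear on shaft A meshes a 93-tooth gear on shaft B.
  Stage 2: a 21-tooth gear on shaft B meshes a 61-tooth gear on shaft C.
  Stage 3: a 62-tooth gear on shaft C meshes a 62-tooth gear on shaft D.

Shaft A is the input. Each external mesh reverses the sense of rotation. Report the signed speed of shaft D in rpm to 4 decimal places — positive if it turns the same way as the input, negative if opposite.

-916.4929 rpm (opposite to input, |ω| = 916.4929 rpm)

Stage 1 [96T→93T]: ω = 2579.0000×96/93 = 2662.1935 rpm, dir flips to −; running = −2662.1935
Stage 2 [21T→61T]: ω = 2662.1935×21/61 = 916.4929 rpm, dir flips to +; running = +916.4929
Stage 3 [62T→62T]: ω = 916.4929×62/62 = 916.4929 rpm, dir flips to −; running = −916.4929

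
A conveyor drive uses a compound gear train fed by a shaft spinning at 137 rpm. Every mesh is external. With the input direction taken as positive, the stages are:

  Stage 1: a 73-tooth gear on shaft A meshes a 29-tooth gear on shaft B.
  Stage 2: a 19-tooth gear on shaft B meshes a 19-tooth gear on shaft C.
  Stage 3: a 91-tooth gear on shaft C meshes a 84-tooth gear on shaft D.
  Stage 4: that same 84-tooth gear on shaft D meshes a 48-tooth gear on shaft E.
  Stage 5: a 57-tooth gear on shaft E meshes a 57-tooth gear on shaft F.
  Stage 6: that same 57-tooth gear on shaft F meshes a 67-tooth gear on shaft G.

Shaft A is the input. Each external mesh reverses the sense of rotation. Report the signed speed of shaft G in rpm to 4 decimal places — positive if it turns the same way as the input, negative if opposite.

Stage 1 [73T→29T]: ω = 137.0000×73/29 = 344.8621 rpm, dir flips to −; running = −344.8621
Stage 2 [19T→19T]: ω = 344.8621×19/19 = 344.8621 rpm, dir flips to +; running = +344.8621
Stage 3 [91T→84T]: ω = 344.8621×91/84 = 373.6006 rpm, dir flips to −; running = −373.6006
Stage 4 [84T→48T]: ω = 373.6006×84/48 = 653.8010 rpm, dir flips to +; running = +653.8010
Stage 5 [57T→57T]: ω = 653.8010×57/57 = 653.8010 rpm, dir flips to −; running = −653.8010
Stage 6 [57T→67T]: ω = 653.8010×57/67 = 556.2188 rpm, dir flips to +; running = +556.2188

+556.2188 rpm (same as input, |ω| = 556.2188 rpm)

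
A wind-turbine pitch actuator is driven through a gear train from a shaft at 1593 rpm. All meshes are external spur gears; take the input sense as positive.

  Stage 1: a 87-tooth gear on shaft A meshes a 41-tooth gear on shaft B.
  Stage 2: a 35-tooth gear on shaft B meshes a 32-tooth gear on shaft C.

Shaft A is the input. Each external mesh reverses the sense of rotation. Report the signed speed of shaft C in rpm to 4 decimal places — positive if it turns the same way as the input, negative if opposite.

Stage 1 [87T→41T]: ω = 1593.0000×87/41 = 3380.2683 rpm, dir flips to −; running = −3380.2683
Stage 2 [35T→32T]: ω = 3380.2683×35/32 = 3697.1684 rpm, dir flips to +; running = +3697.1684

+3697.1684 rpm (same as input, |ω| = 3697.1684 rpm)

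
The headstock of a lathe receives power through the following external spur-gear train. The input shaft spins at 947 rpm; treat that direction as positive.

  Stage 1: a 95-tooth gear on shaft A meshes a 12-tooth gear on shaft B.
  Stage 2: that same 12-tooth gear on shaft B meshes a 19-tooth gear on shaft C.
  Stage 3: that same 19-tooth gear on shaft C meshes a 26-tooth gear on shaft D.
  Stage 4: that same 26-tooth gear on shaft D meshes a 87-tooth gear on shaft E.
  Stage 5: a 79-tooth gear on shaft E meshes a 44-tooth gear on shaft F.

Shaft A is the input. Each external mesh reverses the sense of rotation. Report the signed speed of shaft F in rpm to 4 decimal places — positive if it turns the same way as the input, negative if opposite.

-1856.6445 rpm (opposite to input, |ω| = 1856.6445 rpm)

Stage 1 [95T→12T]: ω = 947.0000×95/12 = 7497.0833 rpm, dir flips to −; running = −7497.0833
Stage 2 [12T→19T]: ω = 7497.0833×12/19 = 4735.0000 rpm, dir flips to +; running = +4735.0000
Stage 3 [19T→26T]: ω = 4735.0000×19/26 = 3460.1923 rpm, dir flips to −; running = −3460.1923
Stage 4 [26T→87T]: ω = 3460.1923×26/87 = 1034.0805 rpm, dir flips to +; running = +1034.0805
Stage 5 [79T→44T]: ω = 1034.0805×79/44 = 1856.6445 rpm, dir flips to −; running = −1856.6445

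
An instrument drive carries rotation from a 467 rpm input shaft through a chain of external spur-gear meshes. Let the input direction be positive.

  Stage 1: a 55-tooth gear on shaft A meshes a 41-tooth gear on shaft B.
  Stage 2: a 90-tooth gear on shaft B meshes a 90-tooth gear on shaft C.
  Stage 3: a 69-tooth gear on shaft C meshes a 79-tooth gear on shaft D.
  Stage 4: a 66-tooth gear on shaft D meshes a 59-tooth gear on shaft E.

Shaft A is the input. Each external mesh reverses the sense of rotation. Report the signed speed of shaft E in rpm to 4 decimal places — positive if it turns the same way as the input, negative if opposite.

+612.0820 rpm (same as input, |ω| = 612.0820 rpm)

Stage 1 [55T→41T]: ω = 467.0000×55/41 = 626.4634 rpm, dir flips to −; running = −626.4634
Stage 2 [90T→90T]: ω = 626.4634×90/90 = 626.4634 rpm, dir flips to +; running = +626.4634
Stage 3 [69T→79T]: ω = 626.4634×69/79 = 547.1642 rpm, dir flips to −; running = −547.1642
Stage 4 [66T→59T]: ω = 547.1642×66/59 = 612.0820 rpm, dir flips to +; running = +612.0820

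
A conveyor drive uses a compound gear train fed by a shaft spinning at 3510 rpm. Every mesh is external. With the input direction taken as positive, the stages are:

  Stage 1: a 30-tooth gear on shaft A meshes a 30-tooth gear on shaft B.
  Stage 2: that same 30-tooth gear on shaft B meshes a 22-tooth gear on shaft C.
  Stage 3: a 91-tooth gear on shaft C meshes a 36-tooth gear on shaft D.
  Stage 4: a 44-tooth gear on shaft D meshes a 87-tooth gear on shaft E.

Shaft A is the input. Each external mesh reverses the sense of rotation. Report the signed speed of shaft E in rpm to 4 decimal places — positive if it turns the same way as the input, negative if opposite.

+6118.9655 rpm (same as input, |ω| = 6118.9655 rpm)

Stage 1 [30T→30T]: ω = 3510.0000×30/30 = 3510.0000 rpm, dir flips to −; running = −3510.0000
Stage 2 [30T→22T]: ω = 3510.0000×30/22 = 4786.3636 rpm, dir flips to +; running = +4786.3636
Stage 3 [91T→36T]: ω = 4786.3636×91/36 = 12098.8636 rpm, dir flips to −; running = −12098.8636
Stage 4 [44T→87T]: ω = 12098.8636×44/87 = 6118.9655 rpm, dir flips to +; running = +6118.9655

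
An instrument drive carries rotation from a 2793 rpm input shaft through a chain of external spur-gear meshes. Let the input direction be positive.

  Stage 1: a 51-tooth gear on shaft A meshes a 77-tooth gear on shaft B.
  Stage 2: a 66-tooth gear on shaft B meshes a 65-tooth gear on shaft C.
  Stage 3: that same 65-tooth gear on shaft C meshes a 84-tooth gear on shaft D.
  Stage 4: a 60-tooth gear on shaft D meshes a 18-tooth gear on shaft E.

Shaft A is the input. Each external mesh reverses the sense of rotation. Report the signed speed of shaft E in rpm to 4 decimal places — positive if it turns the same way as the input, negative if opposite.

Stage 1 [51T→77T]: ω = 2793.0000×51/77 = 1849.9091 rpm, dir flips to −; running = −1849.9091
Stage 2 [66T→65T]: ω = 1849.9091×66/65 = 1878.3692 rpm, dir flips to +; running = +1878.3692
Stage 3 [65T→84T]: ω = 1878.3692×65/84 = 1453.5000 rpm, dir flips to −; running = −1453.5000
Stage 4 [60T→18T]: ω = 1453.5000×60/18 = 4845.0000 rpm, dir flips to +; running = +4845.0000

+4845.0000 rpm (same as input, |ω| = 4845.0000 rpm)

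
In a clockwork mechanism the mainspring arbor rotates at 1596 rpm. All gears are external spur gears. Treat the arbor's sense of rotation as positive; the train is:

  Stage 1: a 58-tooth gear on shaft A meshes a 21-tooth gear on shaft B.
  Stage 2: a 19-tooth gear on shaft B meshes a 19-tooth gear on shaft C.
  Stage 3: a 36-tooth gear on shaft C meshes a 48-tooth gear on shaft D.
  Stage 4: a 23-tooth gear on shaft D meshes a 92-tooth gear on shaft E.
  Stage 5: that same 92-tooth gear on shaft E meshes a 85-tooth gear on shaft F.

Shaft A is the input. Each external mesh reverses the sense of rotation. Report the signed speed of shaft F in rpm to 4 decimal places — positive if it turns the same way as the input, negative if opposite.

Stage 1 [58T→21T]: ω = 1596.0000×58/21 = 4408.0000 rpm, dir flips to −; running = −4408.0000
Stage 2 [19T→19T]: ω = 4408.0000×19/19 = 4408.0000 rpm, dir flips to +; running = +4408.0000
Stage 3 [36T→48T]: ω = 4408.0000×36/48 = 3306.0000 rpm, dir flips to −; running = −3306.0000
Stage 4 [23T→92T]: ω = 3306.0000×23/92 = 826.5000 rpm, dir flips to +; running = +826.5000
Stage 5 [92T→85T]: ω = 826.5000×92/85 = 894.5647 rpm, dir flips to −; running = −894.5647

-894.5647 rpm (opposite to input, |ω| = 894.5647 rpm)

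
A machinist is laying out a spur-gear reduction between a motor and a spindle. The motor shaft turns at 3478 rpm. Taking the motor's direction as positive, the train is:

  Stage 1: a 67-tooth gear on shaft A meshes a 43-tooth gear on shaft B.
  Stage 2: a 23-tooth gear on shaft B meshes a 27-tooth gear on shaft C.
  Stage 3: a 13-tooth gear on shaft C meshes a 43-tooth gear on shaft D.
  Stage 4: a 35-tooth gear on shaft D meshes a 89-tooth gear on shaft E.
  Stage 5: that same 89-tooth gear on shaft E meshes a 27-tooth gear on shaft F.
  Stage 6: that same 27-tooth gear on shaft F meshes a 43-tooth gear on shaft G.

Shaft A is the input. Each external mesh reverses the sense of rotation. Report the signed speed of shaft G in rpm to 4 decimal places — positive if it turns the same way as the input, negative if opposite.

Stage 1 [67T→43T]: ω = 3478.0000×67/43 = 5419.2093 rpm, dir flips to −; running = −5419.2093
Stage 2 [23T→27T]: ω = 5419.2093×23/27 = 4616.3635 rpm, dir flips to +; running = +4616.3635
Stage 3 [13T→43T]: ω = 4616.3635×13/43 = 1395.6448 rpm, dir flips to −; running = −1395.6448
Stage 4 [35T→89T]: ω = 1395.6448×35/89 = 548.8491 rpm, dir flips to +; running = +548.8491
Stage 5 [89T→27T]: ω = 548.8491×89/27 = 1809.1692 rpm, dir flips to −; running = −1809.1692
Stage 6 [27T→43T]: ω = 1809.1692×27/43 = 1135.9899 rpm, dir flips to +; running = +1135.9899

+1135.9899 rpm (same as input, |ω| = 1135.9899 rpm)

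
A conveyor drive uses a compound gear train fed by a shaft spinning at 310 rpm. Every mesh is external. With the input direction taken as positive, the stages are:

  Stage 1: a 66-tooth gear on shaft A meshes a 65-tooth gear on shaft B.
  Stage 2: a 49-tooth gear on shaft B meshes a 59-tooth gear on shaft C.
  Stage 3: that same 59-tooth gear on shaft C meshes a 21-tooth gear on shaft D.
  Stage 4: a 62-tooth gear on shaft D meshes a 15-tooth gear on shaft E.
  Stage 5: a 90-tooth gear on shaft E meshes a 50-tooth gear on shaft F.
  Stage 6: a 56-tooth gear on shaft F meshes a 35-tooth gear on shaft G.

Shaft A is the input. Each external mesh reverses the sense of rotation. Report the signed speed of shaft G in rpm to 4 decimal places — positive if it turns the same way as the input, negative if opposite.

+8743.0302 rpm (same as input, |ω| = 8743.0302 rpm)

Stage 1 [66T→65T]: ω = 310.0000×66/65 = 314.7692 rpm, dir flips to −; running = −314.7692
Stage 2 [49T→59T]: ω = 314.7692×49/59 = 261.4185 rpm, dir flips to +; running = +261.4185
Stage 3 [59T→21T]: ω = 261.4185×59/21 = 734.4615 rpm, dir flips to −; running = −734.4615
Stage 4 [62T→15T]: ω = 734.4615×62/15 = 3035.7744 rpm, dir flips to +; running = +3035.7744
Stage 5 [90T→50T]: ω = 3035.7744×90/50 = 5464.3938 rpm, dir flips to −; running = −5464.3938
Stage 6 [56T→35T]: ω = 5464.3938×56/35 = 8743.0302 rpm, dir flips to +; running = +8743.0302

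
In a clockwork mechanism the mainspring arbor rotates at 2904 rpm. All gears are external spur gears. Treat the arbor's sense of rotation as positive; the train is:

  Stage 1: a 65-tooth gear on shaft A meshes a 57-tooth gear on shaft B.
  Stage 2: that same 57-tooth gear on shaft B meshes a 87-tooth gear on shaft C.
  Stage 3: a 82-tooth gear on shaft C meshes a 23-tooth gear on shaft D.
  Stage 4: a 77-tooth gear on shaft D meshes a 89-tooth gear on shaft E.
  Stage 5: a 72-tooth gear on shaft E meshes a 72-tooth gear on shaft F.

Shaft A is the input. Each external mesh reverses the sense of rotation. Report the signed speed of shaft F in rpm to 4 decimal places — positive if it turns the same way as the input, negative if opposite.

Stage 1 [65T→57T]: ω = 2904.0000×65/57 = 3311.5789 rpm, dir flips to −; running = −3311.5789
Stage 2 [57T→87T]: ω = 3311.5789×57/87 = 2169.6552 rpm, dir flips to +; running = +2169.6552
Stage 3 [82T→23T]: ω = 2169.6552×82/23 = 7735.2924 rpm, dir flips to −; running = −7735.2924
Stage 4 [77T→89T]: ω = 7735.2924×77/89 = 6692.3316 rpm, dir flips to +; running = +6692.3316
Stage 5 [72T→72T]: ω = 6692.3316×72/72 = 6692.3316 rpm, dir flips to −; running = −6692.3316

-6692.3316 rpm (opposite to input, |ω| = 6692.3316 rpm)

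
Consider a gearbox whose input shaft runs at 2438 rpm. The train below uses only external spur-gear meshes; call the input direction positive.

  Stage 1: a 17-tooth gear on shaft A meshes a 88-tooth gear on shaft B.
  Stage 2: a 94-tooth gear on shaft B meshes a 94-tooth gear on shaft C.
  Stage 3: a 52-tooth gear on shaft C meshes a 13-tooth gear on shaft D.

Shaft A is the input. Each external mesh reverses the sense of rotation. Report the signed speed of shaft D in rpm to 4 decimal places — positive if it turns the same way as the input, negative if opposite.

-1883.9091 rpm (opposite to input, |ω| = 1883.9091 rpm)

Stage 1 [17T→88T]: ω = 2438.0000×17/88 = 470.9773 rpm, dir flips to −; running = −470.9773
Stage 2 [94T→94T]: ω = 470.9773×94/94 = 470.9773 rpm, dir flips to +; running = +470.9773
Stage 3 [52T→13T]: ω = 470.9773×52/13 = 1883.9091 rpm, dir flips to −; running = −1883.9091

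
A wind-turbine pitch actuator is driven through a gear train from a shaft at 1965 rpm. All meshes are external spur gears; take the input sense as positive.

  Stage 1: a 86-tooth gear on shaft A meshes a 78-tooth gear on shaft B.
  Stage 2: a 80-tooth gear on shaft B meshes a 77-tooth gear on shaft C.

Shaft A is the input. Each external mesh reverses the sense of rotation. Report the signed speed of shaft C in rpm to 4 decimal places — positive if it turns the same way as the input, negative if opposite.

+2250.9491 rpm (same as input, |ω| = 2250.9491 rpm)

Stage 1 [86T→78T]: ω = 1965.0000×86/78 = 2166.5385 rpm, dir flips to −; running = −2166.5385
Stage 2 [80T→77T]: ω = 2166.5385×80/77 = 2250.9491 rpm, dir flips to +; running = +2250.9491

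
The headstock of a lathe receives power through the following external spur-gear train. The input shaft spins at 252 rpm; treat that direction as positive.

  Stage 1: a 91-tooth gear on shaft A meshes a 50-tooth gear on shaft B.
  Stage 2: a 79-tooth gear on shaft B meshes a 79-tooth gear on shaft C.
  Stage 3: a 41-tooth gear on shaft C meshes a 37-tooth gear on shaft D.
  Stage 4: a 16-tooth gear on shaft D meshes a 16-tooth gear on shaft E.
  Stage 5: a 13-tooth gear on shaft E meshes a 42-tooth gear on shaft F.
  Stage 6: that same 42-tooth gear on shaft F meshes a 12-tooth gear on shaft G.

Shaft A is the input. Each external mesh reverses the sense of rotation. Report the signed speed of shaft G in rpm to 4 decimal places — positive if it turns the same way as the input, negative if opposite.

Stage 1 [91T→50T]: ω = 252.0000×91/50 = 458.6400 rpm, dir flips to −; running = −458.6400
Stage 2 [79T→79T]: ω = 458.6400×79/79 = 458.6400 rpm, dir flips to +; running = +458.6400
Stage 3 [41T→37T]: ω = 458.6400×41/37 = 508.2227 rpm, dir flips to −; running = −508.2227
Stage 4 [16T→16T]: ω = 508.2227×16/16 = 508.2227 rpm, dir flips to +; running = +508.2227
Stage 5 [13T→42T]: ω = 508.2227×13/42 = 157.3070 rpm, dir flips to −; running = −157.3070
Stage 6 [42T→12T]: ω = 157.3070×42/12 = 550.5746 rpm, dir flips to +; running = +550.5746

+550.5746 rpm (same as input, |ω| = 550.5746 rpm)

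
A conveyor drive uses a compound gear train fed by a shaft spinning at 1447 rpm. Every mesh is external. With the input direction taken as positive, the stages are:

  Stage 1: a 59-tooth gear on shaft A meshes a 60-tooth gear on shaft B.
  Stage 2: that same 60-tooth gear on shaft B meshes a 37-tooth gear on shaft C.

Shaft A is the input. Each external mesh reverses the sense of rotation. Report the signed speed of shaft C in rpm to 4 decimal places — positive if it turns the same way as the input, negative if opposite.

Stage 1 [59T→60T]: ω = 1447.0000×59/60 = 1422.8833 rpm, dir flips to −; running = −1422.8833
Stage 2 [60T→37T]: ω = 1422.8833×60/37 = 2307.3784 rpm, dir flips to +; running = +2307.3784

+2307.3784 rpm (same as input, |ω| = 2307.3784 rpm)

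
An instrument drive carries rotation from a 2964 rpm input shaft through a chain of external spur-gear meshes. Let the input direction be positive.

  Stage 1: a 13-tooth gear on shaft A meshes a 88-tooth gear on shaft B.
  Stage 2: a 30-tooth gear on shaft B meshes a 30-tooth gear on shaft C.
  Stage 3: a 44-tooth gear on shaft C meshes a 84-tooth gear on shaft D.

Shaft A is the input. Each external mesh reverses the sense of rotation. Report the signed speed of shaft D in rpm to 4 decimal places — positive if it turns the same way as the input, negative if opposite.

-229.3571 rpm (opposite to input, |ω| = 229.3571 rpm)

Stage 1 [13T→88T]: ω = 2964.0000×13/88 = 437.8636 rpm, dir flips to −; running = −437.8636
Stage 2 [30T→30T]: ω = 437.8636×30/30 = 437.8636 rpm, dir flips to +; running = +437.8636
Stage 3 [44T→84T]: ω = 437.8636×44/84 = 229.3571 rpm, dir flips to −; running = −229.3571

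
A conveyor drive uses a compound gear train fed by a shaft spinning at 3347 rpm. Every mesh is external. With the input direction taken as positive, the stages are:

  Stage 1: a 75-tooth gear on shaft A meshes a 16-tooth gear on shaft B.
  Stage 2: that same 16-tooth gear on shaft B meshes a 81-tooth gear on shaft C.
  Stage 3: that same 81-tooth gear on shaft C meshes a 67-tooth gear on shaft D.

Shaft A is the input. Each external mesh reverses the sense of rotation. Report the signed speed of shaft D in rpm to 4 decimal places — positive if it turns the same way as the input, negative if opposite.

-3746.6418 rpm (opposite to input, |ω| = 3746.6418 rpm)

Stage 1 [75T→16T]: ω = 3347.0000×75/16 = 15689.0625 rpm, dir flips to −; running = −15689.0625
Stage 2 [16T→81T]: ω = 15689.0625×16/81 = 3099.0741 rpm, dir flips to +; running = +3099.0741
Stage 3 [81T→67T]: ω = 3099.0741×81/67 = 3746.6418 rpm, dir flips to −; running = −3746.6418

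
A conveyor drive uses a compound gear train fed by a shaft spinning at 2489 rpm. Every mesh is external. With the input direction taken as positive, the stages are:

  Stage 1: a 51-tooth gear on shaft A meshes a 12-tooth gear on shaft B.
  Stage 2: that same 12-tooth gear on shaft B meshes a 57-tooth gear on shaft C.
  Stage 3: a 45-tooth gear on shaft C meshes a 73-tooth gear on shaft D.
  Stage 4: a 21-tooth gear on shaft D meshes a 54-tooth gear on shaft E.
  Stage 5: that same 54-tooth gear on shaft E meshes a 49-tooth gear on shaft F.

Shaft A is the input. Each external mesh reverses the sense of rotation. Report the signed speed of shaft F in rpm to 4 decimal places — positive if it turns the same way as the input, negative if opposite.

Stage 1 [51T→12T]: ω = 2489.0000×51/12 = 10578.2500 rpm, dir flips to −; running = −10578.2500
Stage 2 [12T→57T]: ω = 10578.2500×12/57 = 2227.0000 rpm, dir flips to +; running = +2227.0000
Stage 3 [45T→73T]: ω = 2227.0000×45/73 = 1372.8082 rpm, dir flips to −; running = −1372.8082
Stage 4 [21T→54T]: ω = 1372.8082×21/54 = 533.8699 rpm, dir flips to +; running = +533.8699
Stage 5 [54T→49T]: ω = 533.8699×54/49 = 588.3464 rpm, dir flips to −; running = −588.3464

-588.3464 rpm (opposite to input, |ω| = 588.3464 rpm)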